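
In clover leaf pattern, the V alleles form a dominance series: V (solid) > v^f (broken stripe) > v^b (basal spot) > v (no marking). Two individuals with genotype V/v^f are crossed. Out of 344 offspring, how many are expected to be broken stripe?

Cross: V/v^f × V/v^f
Allele dominance: V > v^f > v^b > v
Offspring genotypes: 1 V/V, 2 V/v^f, 1 v^f/v^f
Phenotype counts: 3 solid, 1 broken stripe
broken stripe: 1 out of 4 → fraction 1/4
Expected count = 1/4 × 344 = 86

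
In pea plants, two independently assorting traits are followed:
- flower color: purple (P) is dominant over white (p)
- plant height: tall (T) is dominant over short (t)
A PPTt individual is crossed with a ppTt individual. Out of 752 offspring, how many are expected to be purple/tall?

Dihybrid cross PPTt × ppTt — consider each gene separately:
flower color: PP × pp → 4 Pp → 4 P_ (out of 4)
plant height: Tt × Tt → 1 TT, 2 Tt, 1 tt → 3 T_ : 1 tt (out of 4)
Combine (counts out of 4 × 4 = 16): purple/tall (P_T_) = 4×3 = 12; purple/short (P_tt) = 4×1 = 4
Phenotype counts (out of 16): 12 purple/tall, 4 purple/short
purple/tall: 12 out of 16 → fraction 3/4
Expected count = 3/4 × 752 = 564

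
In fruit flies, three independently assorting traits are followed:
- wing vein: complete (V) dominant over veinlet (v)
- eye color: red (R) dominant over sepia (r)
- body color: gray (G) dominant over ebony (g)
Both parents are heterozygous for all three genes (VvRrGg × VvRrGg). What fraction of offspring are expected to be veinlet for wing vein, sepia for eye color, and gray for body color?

Trihybrid cross: VvRrGg × VvRrGg
Each trait segregates independently with a 3:1 phenotypic ratio, so each gene contributes 3/4 (dominant) or 1/4 (recessive).
Target: veinlet (wing vein), sepia (eye color), gray (body color)
Probability = product of independent per-trait probabilities
= 1/4 × 1/4 × 3/4 = 3/64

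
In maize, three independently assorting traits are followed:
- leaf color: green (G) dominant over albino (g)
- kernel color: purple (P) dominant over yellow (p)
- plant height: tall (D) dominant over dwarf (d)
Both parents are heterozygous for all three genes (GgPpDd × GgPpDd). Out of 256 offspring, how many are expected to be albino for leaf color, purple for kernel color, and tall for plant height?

Trihybrid cross: GgPpDd × GgPpDd
Each trait segregates independently with a 3:1 phenotypic ratio, so each gene contributes 3/4 (dominant) or 1/4 (recessive).
Target: albino (leaf color), purple (kernel color), tall (plant height)
Probability = product of independent per-trait probabilities
= 1/4 × 3/4 × 3/4 = 9/64
Expected count = 9/64 × 256 = 36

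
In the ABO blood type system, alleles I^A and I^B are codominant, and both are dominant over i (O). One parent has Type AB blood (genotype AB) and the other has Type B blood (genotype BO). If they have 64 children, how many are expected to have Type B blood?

Cross: AB × BO
Possible offspring genotypes: 1 AB, 1 AO, 1 BB, 1 BO
Blood type counts: 1 Type AB, 1 Type A, 2 Type B
Probability of Type B: 2/4 = 1/2
Expected count = 1/2 × 64 = 32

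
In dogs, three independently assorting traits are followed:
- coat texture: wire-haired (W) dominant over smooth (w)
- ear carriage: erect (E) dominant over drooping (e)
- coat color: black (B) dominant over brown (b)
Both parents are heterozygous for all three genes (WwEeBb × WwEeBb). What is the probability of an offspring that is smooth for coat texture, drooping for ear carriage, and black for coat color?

Trihybrid cross: WwEeBb × WwEeBb
Each trait segregates independently with a 3:1 phenotypic ratio, so each gene contributes 3/4 (dominant) or 1/4 (recessive).
Target: smooth (coat texture), drooping (ear carriage), black (coat color)
Probability = product of independent per-trait probabilities
= 1/4 × 1/4 × 3/4 = 3/64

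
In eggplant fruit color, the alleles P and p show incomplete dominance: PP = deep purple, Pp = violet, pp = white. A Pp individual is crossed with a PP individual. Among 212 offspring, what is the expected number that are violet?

Punnett square for Pp × PP:
Offspring genotypes: 2 PP, 2 Pp
Phenotype counts: 2 deep purple, 2 violet
violet: 2 out of 4 → fraction 1/2
Expected count = 1/2 × 212 = 106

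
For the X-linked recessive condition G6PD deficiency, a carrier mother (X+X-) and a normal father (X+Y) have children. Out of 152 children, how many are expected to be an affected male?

Cross: X+X- × X+Y
Offspring: 1 X+X+, 1 X+Y, 1 X+X-, 1 X-Y
Probability of an affected male: 1/4
Expected count = 1/4 × 152 = 38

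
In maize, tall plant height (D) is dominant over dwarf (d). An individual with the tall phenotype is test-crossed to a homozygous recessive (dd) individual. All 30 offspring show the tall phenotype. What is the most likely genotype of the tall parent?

Test cross: ? × dd
All offspring are tall.
If the unknown parent were heterozygous (Dd), about half of 30 offspring would be dwarf; none are. The unknown parent is most likely homozygous dominant (DD).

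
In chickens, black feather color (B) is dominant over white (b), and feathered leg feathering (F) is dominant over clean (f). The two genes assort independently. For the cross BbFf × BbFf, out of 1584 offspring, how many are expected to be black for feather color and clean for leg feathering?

Dihybrid cross BbFf × BbFf — consider each gene separately:
feather color: Bb × Bb → 1 BB, 2 Bb, 1 bb → 3 B_ : 1 bb (out of 4)
leg feathering: Ff × Ff → 1 FF, 2 Ff, 1 ff → 3 F_ : 1 ff (out of 4)
Looking for: black (B_) and clean (ff)
P(black) = 3/4, P(clean) = 1/4
P(both) = 3/4 × 1/4 = 3/16
Expected count = 3/16 × 1584 = 297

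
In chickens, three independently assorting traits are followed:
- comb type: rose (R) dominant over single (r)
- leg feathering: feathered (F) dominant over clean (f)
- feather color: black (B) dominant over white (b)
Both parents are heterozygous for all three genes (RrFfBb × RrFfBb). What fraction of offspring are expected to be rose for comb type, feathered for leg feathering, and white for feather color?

Trihybrid cross: RrFfBb × RrFfBb
Each trait segregates independently with a 3:1 phenotypic ratio, so each gene contributes 3/4 (dominant) or 1/4 (recessive).
Target: rose (comb type), feathered (leg feathering), white (feather color)
Probability = product of independent per-trait probabilities
= 3/4 × 3/4 × 1/4 = 9/64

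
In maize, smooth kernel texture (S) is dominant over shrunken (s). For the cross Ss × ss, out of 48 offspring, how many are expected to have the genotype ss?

Punnett square for Ss × ss:
Offspring genotypes: 2 Ss, 2 ss
Total offspring: 4
Count with target: 2
Probability: 2/4 = 1/2
Expected count = 1/2 × 48 = 24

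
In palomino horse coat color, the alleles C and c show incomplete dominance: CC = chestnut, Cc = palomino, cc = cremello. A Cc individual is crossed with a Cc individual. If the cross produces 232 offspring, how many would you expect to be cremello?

Punnett square for Cc × Cc:
Offspring genotypes: 1 CC, 2 Cc, 1 cc
Phenotype counts: 1 chestnut, 2 palomino, 1 cremello
cremello: 1 out of 4 → fraction 1/4
Expected count = 1/4 × 232 = 58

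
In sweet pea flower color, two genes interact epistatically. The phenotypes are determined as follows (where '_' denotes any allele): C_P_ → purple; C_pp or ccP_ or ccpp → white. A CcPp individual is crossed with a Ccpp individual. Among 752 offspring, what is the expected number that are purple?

Cross: CcPp × Ccpp — consider each gene separately:
C gene: Cc × Cc → 1 CC, 2 Cc, 1 cc → 3 C_ : 1 cc (out of 4)
P gene: Pp × pp → 2 Pp, 2 pp → 2 P_ : 2 pp (out of 4)
Genotype classes (out of 4 × 4 = 16): C_P_ = 3×2 = 6; C_pp = 3×2 = 6; ccP_ = 1×2 = 2; ccpp = 1×2 = 2
Apply the phenotype rules: C_P_ (6) → purple; C_pp (6) + ccP_ (2) + ccpp (2) → white
Phenotype counts (out of 16): 6 purple, 10 white
purple: 6 out of 16 → fraction 3/8
Expected count = 3/8 × 752 = 282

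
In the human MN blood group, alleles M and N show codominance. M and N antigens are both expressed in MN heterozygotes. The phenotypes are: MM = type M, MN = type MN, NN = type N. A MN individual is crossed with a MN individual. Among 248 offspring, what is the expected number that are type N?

Punnett square for MN × MN:
Offspring genotypes: 1 MM, 2 MN, 1 NN
Phenotype counts: 1 type M, 2 type MN, 1 type N
type N: 1 out of 4 → fraction 1/4
Expected count = 1/4 × 248 = 62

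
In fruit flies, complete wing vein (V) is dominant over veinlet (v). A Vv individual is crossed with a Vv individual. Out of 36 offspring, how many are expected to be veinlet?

Punnett square for Vv × Vv:
Offspring genotypes: 1 VV, 2 Vv, 1 vv
complete: 3, veinlet: 1
veinlet: 1 out of 4 → fraction 1/4
Expected count = 1/4 × 36 = 9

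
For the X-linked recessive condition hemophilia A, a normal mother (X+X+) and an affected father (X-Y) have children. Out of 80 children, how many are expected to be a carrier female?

Cross: X+X+ × X-Y
Offspring: 2 X+X-, 2 X+Y
Probability of a carrier female: 2/4 = 1/2
Expected count = 1/2 × 80 = 40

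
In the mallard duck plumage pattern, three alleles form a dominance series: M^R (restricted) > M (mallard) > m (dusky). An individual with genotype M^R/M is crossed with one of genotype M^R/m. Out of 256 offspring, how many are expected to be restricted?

Cross: M^R/M × M^R/m
Allele dominance: M^R > M > m
Offspring genotypes: 1 M^R/M^R, 1 M^R/m, 1 M^R/M, 1 M/m
Phenotype counts: 3 restricted, 1 mallard
restricted: 3 out of 4 → fraction 3/4
Expected count = 3/4 × 256 = 192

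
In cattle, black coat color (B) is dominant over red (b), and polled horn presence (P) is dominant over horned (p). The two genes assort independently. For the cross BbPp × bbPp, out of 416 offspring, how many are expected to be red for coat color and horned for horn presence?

Dihybrid cross BbPp × bbPp — consider each gene separately:
coat color: Bb × bb → 2 Bb, 2 bb → 2 B_ : 2 bb (out of 4)
horn presence: Pp × Pp → 1 PP, 2 Pp, 1 pp → 3 P_ : 1 pp (out of 4)
Looking for: red (bb) and horned (pp)
P(red) = 2/4, P(horned) = 1/4
P(both) = 2/4 × 1/4 = 2/16 = 1/8
Expected count = 1/8 × 416 = 52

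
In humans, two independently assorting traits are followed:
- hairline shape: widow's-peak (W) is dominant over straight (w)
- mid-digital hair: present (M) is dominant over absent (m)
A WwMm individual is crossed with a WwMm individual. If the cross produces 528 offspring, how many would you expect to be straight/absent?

Dihybrid cross WwMm × WwMm — consider each gene separately:
hairline shape: Ww × Ww → 1 WW, 2 Ww, 1 ww → 3 W_ : 1 ww (out of 4)
mid-digital hair: Mm × Mm → 1 MM, 2 Mm, 1 mm → 3 M_ : 1 mm (out of 4)
Combine (counts out of 4 × 4 = 16): widow's-peak/present (W_M_) = 3×3 = 9; widow's-peak/absent (W_mm) = 3×1 = 3; straight/present (wwM_) = 1×3 = 3; straight/absent (wwmm) = 1×1 = 1
Phenotype counts (out of 16): 9 widow's-peak/present, 3 widow's-peak/absent, 3 straight/present, 1 straight/absent
straight/absent: 1 out of 16 → fraction 1/16
Expected count = 1/16 × 528 = 33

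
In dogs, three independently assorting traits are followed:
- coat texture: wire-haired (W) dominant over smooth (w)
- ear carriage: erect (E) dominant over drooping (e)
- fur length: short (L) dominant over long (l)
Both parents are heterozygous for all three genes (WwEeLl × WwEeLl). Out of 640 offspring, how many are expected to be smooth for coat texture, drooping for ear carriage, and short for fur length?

Trihybrid cross: WwEeLl × WwEeLl
Each trait segregates independently with a 3:1 phenotypic ratio, so each gene contributes 3/4 (dominant) or 1/4 (recessive).
Target: smooth (coat texture), drooping (ear carriage), short (fur length)
Probability = product of independent per-trait probabilities
= 1/4 × 1/4 × 3/4 = 3/64
Expected count = 3/64 × 640 = 30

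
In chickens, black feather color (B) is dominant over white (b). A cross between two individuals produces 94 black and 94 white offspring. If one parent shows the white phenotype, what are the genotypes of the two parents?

Observed offspring: 94 black, 94 white
The observed ratio simplifies to 1:1. One parent shows white, so its genotype must be bb. A 1:1 offspring split requires the other parent to be heterozygous (Bb).
Parent genotypes: bb × Bb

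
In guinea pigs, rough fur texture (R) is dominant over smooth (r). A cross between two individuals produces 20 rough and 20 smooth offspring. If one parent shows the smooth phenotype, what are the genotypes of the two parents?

Observed offspring: 20 rough, 20 smooth
The observed ratio simplifies to 1:1. One parent shows smooth, so its genotype must be rr. A 1:1 offspring split requires the other parent to be heterozygous (Rr).
Parent genotypes: rr × Rr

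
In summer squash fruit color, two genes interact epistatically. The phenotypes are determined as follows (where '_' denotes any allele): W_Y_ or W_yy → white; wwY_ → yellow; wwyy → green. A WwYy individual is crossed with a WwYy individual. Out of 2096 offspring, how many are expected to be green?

Cross: WwYy × WwYy — consider each gene separately:
W gene: Ww × Ww → 1 WW, 2 Ww, 1 ww → 3 W_ : 1 ww (out of 4)
Y gene: Yy × Yy → 1 YY, 2 Yy, 1 yy → 3 Y_ : 1 yy (out of 4)
Genotype classes (out of 4 × 4 = 16): W_Y_ = 3×3 = 9; W_yy = 3×1 = 3; wwY_ = 1×3 = 3; wwyy = 1×1 = 1
Apply the phenotype rules: W_Y_ (9) + W_yy (3) → white; wwY_ (3) → yellow; wwyy (1) → green
Phenotype counts (out of 16): 12 white, 3 yellow, 1 green
green: 1 out of 16 → fraction 1/16
Expected count = 1/16 × 2096 = 131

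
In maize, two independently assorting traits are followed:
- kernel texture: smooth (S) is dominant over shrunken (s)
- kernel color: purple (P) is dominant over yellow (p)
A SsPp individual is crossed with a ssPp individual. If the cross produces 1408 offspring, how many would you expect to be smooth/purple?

Dihybrid cross SsPp × ssPp — consider each gene separately:
kernel texture: Ss × ss → 2 Ss, 2 ss → 2 S_ : 2 ss (out of 4)
kernel color: Pp × Pp → 1 PP, 2 Pp, 1 pp → 3 P_ : 1 pp (out of 4)
Combine (counts out of 4 × 4 = 16): smooth/purple (S_P_) = 2×3 = 6; smooth/yellow (S_pp) = 2×1 = 2; shrunken/purple (ssP_) = 2×3 = 6; shrunken/yellow (sspp) = 2×1 = 2
Phenotype counts (out of 16): 6 smooth/purple, 2 smooth/yellow, 6 shrunken/purple, 2 shrunken/yellow
smooth/purple: 6 out of 16 → fraction 3/8
Expected count = 3/8 × 1408 = 528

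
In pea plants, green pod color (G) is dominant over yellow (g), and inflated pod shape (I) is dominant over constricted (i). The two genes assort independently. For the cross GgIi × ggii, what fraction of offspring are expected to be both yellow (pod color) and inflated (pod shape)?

Dihybrid cross GgIi × ggii — consider each gene separately:
pod color: Gg × gg → 2 Gg, 2 gg → 2 G_ : 2 gg (out of 4)
pod shape: Ii × ii → 2 Ii, 2 ii → 2 I_ : 2 ii (out of 4)
Looking for: yellow (gg) and inflated (I_)
P(yellow) = 2/4, P(inflated) = 2/4
P(both) = 2/4 × 2/4 = 4/16 = 1/4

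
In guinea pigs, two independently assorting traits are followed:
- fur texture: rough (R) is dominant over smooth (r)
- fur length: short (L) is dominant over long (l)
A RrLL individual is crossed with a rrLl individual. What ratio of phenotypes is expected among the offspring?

Dihybrid cross RrLL × rrLl — consider each gene separately:
fur texture: Rr × rr → 2 Rr, 2 rr → 2 R_ : 2 rr (out of 4)
fur length: LL × Ll → 2 LL, 2 Ll → 4 L_ (out of 4)
Combine (counts out of 4 × 4 = 16): rough/short (R_L_) = 2×4 = 8; smooth/short (rrL_) = 2×4 = 8
Phenotype counts (out of 16): 8 rough/short, 8 smooth/short
Ratio: 1 rough/short : 1 smooth/short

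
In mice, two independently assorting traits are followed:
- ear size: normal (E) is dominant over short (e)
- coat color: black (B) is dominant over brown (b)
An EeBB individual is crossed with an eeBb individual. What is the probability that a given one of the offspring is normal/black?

Dihybrid cross EeBB × eeBb — consider each gene separately:
ear size: Ee × ee → 2 Ee, 2 ee → 2 E_ : 2 ee (out of 4)
coat color: BB × Bb → 2 BB, 2 Bb → 4 B_ (out of 4)
Combine (counts out of 4 × 4 = 16): normal/black (E_B_) = 2×4 = 8; short/black (eeB_) = 2×4 = 8
Phenotype counts (out of 16): 8 normal/black, 8 short/black
normal/black: 8 out of 16
Probability: 8/16 = 1/2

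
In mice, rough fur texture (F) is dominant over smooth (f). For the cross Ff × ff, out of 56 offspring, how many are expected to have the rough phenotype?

Punnett square for Ff × ff:
Offspring genotypes: 2 Ff, 2 ff
Total offspring: 4
Count with target: 2
Probability: 2/4 = 1/2
Expected count = 1/2 × 56 = 28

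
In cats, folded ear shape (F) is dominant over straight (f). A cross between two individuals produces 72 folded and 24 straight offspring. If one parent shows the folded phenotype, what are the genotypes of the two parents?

Observed offspring: 72 folded, 24 straight
The observed ratio simplifies to 3:1. Straight (ff) offspring appear, so each parent must contribute one f allele. The parent stated to show folded carries F, so it is Ff. The other parent is then either Ff or ff: Ff × ff would give a 1:1 split, whereas Ff × Ff gives 3:1 — matching the data. So both parents are heterozygous (Ff × Ff).
Parent genotypes: Ff × Ff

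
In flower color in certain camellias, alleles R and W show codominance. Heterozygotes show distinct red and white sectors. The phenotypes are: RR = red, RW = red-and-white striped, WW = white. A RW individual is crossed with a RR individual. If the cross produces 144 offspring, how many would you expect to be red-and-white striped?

Punnett square for RW × RR:
Offspring genotypes: 2 RR, 2 RW
Phenotype counts: 2 red, 2 red-and-white striped
red-and-white striped: 2 out of 4 → fraction 1/2
Expected count = 1/2 × 144 = 72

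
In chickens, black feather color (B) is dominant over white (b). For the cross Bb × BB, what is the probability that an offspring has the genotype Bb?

Punnett square for Bb × BB:
Offspring genotypes: 2 BB, 2 Bb
Total offspring: 4
Count with target: 2
Probability: 2/4 = 1/2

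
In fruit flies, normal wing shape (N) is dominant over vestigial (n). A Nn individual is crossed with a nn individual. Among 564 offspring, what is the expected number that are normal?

Punnett square for Nn × nn:
Offspring genotypes: 2 Nn, 2 nn
normal: 2, vestigial: 2
normal: 2 out of 4 → fraction 1/2
Expected count = 1/2 × 564 = 282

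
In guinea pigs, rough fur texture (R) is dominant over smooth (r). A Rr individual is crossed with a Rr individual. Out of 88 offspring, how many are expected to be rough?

Punnett square for Rr × Rr:
Offspring genotypes: 1 RR, 2 Rr, 1 rr
rough: 3, smooth: 1
rough: 3 out of 4 → fraction 3/4
Expected count = 3/4 × 88 = 66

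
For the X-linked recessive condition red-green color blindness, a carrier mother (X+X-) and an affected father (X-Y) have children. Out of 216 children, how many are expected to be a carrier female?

Cross: X+X- × X-Y
Offspring: 1 X+X-, 1 X+Y, 1 X-X-, 1 X-Y
Probability of a carrier female: 1/4
Expected count = 1/4 × 216 = 54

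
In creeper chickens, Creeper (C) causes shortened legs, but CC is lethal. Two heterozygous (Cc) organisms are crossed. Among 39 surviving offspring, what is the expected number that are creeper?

Cross: Cc × Cc
Punnett square offspring (before lethality): 1 CC, 2 Cc, 1 cc
The CC genotype is lethal (embryos die); surviving offspring: 2 Cc, 1 cc
creeper: 2 out of 3 → fraction 2/3
Expected count = 2/3 × 39 = 26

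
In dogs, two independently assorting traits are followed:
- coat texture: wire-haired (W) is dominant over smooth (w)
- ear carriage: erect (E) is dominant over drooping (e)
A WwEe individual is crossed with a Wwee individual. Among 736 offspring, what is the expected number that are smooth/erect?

Dihybrid cross WwEe × Wwee — consider each gene separately:
coat texture: Ww × Ww → 1 WW, 2 Ww, 1 ww → 3 W_ : 1 ww (out of 4)
ear carriage: Ee × ee → 2 Ee, 2 ee → 2 E_ : 2 ee (out of 4)
Combine (counts out of 4 × 4 = 16): wire-haired/erect (W_E_) = 3×2 = 6; wire-haired/drooping (W_ee) = 3×2 = 6; smooth/erect (wwE_) = 1×2 = 2; smooth/drooping (wwee) = 1×2 = 2
Phenotype counts (out of 16): 6 wire-haired/erect, 6 wire-haired/drooping, 2 smooth/erect, 2 smooth/drooping
smooth/erect: 2 out of 16 → fraction 1/8
Expected count = 1/8 × 736 = 92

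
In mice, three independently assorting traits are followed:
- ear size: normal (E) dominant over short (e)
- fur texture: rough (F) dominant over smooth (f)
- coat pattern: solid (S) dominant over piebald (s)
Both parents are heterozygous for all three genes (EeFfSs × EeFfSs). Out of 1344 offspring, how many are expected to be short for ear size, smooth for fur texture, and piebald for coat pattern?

Trihybrid cross: EeFfSs × EeFfSs
Each trait segregates independently with a 3:1 phenotypic ratio, so each gene contributes 3/4 (dominant) or 1/4 (recessive).
Target: short (ear size), smooth (fur texture), piebald (coat pattern)
Probability = product of independent per-trait probabilities
= 1/4 × 1/4 × 1/4 = 1/64
Expected count = 1/64 × 1344 = 21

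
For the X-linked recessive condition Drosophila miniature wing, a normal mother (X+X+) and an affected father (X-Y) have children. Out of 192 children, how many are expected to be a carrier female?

Cross: X+X+ × X-Y
Offspring: 2 X+X-, 2 X+Y
Probability of a carrier female: 2/4 = 1/2
Expected count = 1/2 × 192 = 96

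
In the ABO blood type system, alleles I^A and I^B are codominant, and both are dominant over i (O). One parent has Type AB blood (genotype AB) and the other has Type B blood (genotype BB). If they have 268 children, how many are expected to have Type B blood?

Cross: AB × BB
Possible offspring genotypes: 2 AB, 2 BB
Blood type counts: 2 Type AB, 2 Type B
Probability of Type B: 2/4 = 1/2
Expected count = 1/2 × 268 = 134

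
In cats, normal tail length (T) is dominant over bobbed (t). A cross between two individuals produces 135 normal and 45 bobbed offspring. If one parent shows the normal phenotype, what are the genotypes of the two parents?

Observed offspring: 135 normal, 45 bobbed
The observed ratio simplifies to 3:1. Bobbed (tt) offspring appear, so each parent must contribute one t allele. The parent stated to show normal carries T, so it is Tt. The other parent is then either Tt or tt: Tt × tt would give a 1:1 split, whereas Tt × Tt gives 3:1 — matching the data. So both parents are heterozygous (Tt × Tt).
Parent genotypes: Tt × Tt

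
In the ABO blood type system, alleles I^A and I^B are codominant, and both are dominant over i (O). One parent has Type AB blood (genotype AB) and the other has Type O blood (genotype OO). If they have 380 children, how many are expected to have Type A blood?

Cross: AB × OO
Possible offspring genotypes: 2 AO, 2 BO
Blood type counts: 2 Type A, 2 Type B
Probability of Type A: 2/4 = 1/2
Expected count = 1/2 × 380 = 190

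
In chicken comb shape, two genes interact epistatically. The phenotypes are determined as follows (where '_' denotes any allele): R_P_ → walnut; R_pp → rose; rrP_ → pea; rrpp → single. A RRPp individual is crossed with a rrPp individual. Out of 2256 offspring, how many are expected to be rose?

Cross: RRPp × rrPp — consider each gene separately:
R gene: RR × rr → 4 Rr → 4 R_ (out of 4)
P gene: Pp × Pp → 1 PP, 2 Pp, 1 pp → 3 P_ : 1 pp (out of 4)
Genotype classes (out of 4 × 4 = 16): R_P_ = 4×3 = 12; R_pp = 4×1 = 4
Apply the phenotype rules: R_P_ (12) → walnut; R_pp (4) → rose
Phenotype counts (out of 16): 12 walnut, 4 rose
rose: 4 out of 16 → fraction 1/4
Expected count = 1/4 × 2256 = 564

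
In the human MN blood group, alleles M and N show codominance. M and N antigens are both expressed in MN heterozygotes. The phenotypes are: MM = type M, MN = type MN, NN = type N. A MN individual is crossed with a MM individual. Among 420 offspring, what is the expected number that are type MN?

Punnett square for MN × MM:
Offspring genotypes: 2 MM, 2 MN
Phenotype counts: 2 type M, 2 type MN
type MN: 2 out of 4 → fraction 1/2
Expected count = 1/2 × 420 = 210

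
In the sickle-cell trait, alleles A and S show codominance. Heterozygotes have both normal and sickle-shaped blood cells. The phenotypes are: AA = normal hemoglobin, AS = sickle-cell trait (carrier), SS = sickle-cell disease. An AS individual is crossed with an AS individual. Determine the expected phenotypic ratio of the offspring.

Punnett square for AS × AS:
Offspring genotypes: 1 AA, 2 AS, 1 SS
Phenotype counts: 1 normal hemoglobin, 2 sickle-cell trait (carrier), 1 sickle-cell disease
Ratio: 1 normal hemoglobin : 2 sickle-cell trait (carrier) : 1 sickle-cell disease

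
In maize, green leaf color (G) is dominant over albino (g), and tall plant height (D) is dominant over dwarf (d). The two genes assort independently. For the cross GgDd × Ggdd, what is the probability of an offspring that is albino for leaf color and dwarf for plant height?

Dihybrid cross GgDd × Ggdd — consider each gene separately:
leaf color: Gg × Gg → 1 GG, 2 Gg, 1 gg → 3 G_ : 1 gg (out of 4)
plant height: Dd × dd → 2 Dd, 2 dd → 2 D_ : 2 dd (out of 4)
Looking for: albino (gg) and dwarf (dd)
P(albino) = 1/4, P(dwarf) = 2/4
P(both) = 1/4 × 2/4 = 2/16 = 1/8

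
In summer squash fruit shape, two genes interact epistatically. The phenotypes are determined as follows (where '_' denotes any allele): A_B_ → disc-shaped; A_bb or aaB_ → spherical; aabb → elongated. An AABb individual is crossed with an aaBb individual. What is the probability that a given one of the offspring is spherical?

Cross: AABb × aaBb — consider each gene separately:
A gene: AA × aa → 4 Aa → 4 A_ (out of 4)
B gene: Bb × Bb → 1 BB, 2 Bb, 1 bb → 3 B_ : 1 bb (out of 4)
Genotype classes (out of 4 × 4 = 16): A_B_ = 4×3 = 12; A_bb = 4×1 = 4
Apply the phenotype rules: A_B_ (12) → disc-shaped; A_bb (4) → spherical
Phenotype counts (out of 16): 12 disc-shaped, 4 spherical
spherical: 4 out of 16
Probability: 4/16 = 1/4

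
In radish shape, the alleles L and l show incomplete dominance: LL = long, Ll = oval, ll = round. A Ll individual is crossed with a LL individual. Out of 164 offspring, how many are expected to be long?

Punnett square for Ll × LL:
Offspring genotypes: 2 LL, 2 Ll
Phenotype counts: 2 long, 2 oval
long: 2 out of 4 → fraction 1/2
Expected count = 1/2 × 164 = 82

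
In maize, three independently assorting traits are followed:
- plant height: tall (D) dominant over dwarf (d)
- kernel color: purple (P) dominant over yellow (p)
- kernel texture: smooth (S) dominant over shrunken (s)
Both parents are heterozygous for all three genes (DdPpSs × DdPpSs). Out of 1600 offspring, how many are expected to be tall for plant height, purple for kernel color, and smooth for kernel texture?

Trihybrid cross: DdPpSs × DdPpSs
Each trait segregates independently with a 3:1 phenotypic ratio, so each gene contributes 3/4 (dominant) or 1/4 (recessive).
Target: tall (plant height), purple (kernel color), smooth (kernel texture)
Probability = product of independent per-trait probabilities
= 3/4 × 3/4 × 3/4 = 27/64
Expected count = 27/64 × 1600 = 675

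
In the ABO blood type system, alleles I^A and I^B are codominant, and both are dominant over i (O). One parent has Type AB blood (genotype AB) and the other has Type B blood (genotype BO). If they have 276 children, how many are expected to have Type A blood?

Cross: AB × BO
Possible offspring genotypes: 1 AB, 1 AO, 1 BB, 1 BO
Blood type counts: 1 Type AB, 1 Type A, 2 Type B
Probability of Type A: 1/4
Expected count = 1/4 × 276 = 69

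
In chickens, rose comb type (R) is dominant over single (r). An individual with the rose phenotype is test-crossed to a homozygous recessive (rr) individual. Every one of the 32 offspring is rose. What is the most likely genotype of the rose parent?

Test cross: ? × rr
All offspring are rose.
If the unknown parent were heterozygous (Rr), about half of 32 offspring would be single; none are. The unknown parent is most likely homozygous dominant (RR).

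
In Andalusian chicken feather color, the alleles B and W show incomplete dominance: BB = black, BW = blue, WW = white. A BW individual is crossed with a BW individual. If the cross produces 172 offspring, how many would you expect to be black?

Punnett square for BW × BW:
Offspring genotypes: 1 BB, 2 BW, 1 WW
Phenotype counts: 1 black, 2 blue, 1 white
black: 1 out of 4 → fraction 1/4
Expected count = 1/4 × 172 = 43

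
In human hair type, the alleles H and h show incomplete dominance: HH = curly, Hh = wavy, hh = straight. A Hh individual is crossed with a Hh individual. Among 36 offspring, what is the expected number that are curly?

Punnett square for Hh × Hh:
Offspring genotypes: 1 HH, 2 Hh, 1 hh
Phenotype counts: 1 curly, 2 wavy, 1 straight
curly: 1 out of 4 → fraction 1/4
Expected count = 1/4 × 36 = 9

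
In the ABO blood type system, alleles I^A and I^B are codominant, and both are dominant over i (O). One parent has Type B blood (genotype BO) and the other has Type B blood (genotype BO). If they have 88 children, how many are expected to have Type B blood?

Cross: BO × BO
Possible offspring genotypes: 1 BB, 2 BO, 1 OO
Blood type counts: 3 Type B, 1 Type O
Probability of Type B: 3/4
Expected count = 3/4 × 88 = 66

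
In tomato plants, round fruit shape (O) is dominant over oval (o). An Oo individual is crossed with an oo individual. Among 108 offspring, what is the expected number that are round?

Punnett square for Oo × oo:
Offspring genotypes: 2 Oo, 2 oo
round: 2, oval: 2
round: 2 out of 4 → fraction 1/2
Expected count = 1/2 × 108 = 54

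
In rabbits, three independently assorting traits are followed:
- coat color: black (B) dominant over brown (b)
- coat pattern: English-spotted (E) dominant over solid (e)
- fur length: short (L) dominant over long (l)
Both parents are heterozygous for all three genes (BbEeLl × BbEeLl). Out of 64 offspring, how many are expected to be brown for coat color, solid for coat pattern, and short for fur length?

Trihybrid cross: BbEeLl × BbEeLl
Each trait segregates independently with a 3:1 phenotypic ratio, so each gene contributes 3/4 (dominant) or 1/4 (recessive).
Target: brown (coat color), solid (coat pattern), short (fur length)
Probability = product of independent per-trait probabilities
= 1/4 × 1/4 × 3/4 = 3/64
Expected count = 3/64 × 64 = 3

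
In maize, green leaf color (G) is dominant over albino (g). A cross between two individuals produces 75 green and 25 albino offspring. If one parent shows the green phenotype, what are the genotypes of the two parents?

Observed offspring: 75 green, 25 albino
The observed ratio simplifies to 3:1. Albino (gg) offspring appear, so each parent must contribute one g allele. The parent stated to show green carries G, so it is Gg. The other parent is then either Gg or gg: Gg × gg would give a 1:1 split, whereas Gg × Gg gives 3:1 — matching the data. So both parents are heterozygous (Gg × Gg).
Parent genotypes: Gg × Gg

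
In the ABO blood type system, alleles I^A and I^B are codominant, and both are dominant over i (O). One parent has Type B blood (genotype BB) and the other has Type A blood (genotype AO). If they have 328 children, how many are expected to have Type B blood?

Cross: BB × AO
Possible offspring genotypes: 2 AB, 2 BO
Blood type counts: 2 Type AB, 2 Type B
Probability of Type B: 2/4 = 1/2
Expected count = 1/2 × 328 = 164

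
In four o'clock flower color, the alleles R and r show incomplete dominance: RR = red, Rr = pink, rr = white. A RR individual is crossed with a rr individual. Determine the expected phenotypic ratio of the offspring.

Punnett square for RR × rr:
Offspring genotypes: 4 Rr
Phenotype counts: 4 pink
Ratio: all pink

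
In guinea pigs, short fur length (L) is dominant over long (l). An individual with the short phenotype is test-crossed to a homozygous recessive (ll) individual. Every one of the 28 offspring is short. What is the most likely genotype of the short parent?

Test cross: ? × ll
All offspring are short.
If the unknown parent were heterozygous (Ll), about half of 28 offspring would be long; none are. The unknown parent is most likely homozygous dominant (LL).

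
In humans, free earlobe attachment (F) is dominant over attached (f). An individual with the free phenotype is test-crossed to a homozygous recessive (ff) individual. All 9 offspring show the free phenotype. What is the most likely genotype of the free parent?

Test cross: ? × ff
All offspring are free.
If the unknown parent were heterozygous (Ff), about half of 9 offspring would be attached; none are. The unknown parent is most likely homozygous dominant (FF).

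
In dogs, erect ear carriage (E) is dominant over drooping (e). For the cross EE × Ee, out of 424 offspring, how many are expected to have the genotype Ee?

Punnett square for EE × Ee:
Offspring genotypes: 2 EE, 2 Ee
Total offspring: 4
Count with target: 2
Probability: 2/4 = 1/2
Expected count = 1/2 × 424 = 212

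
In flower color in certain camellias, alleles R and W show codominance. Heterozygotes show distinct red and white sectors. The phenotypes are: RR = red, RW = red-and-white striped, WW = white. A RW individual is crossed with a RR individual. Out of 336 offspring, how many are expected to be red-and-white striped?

Punnett square for RW × RR:
Offspring genotypes: 2 RR, 2 RW
Phenotype counts: 2 red, 2 red-and-white striped
red-and-white striped: 2 out of 4 → fraction 1/2
Expected count = 1/2 × 336 = 168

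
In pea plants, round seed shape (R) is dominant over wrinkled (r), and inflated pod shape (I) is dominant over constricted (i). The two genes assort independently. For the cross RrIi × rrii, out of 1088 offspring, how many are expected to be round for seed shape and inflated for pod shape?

Dihybrid cross RrIi × rrii — consider each gene separately:
seed shape: Rr × rr → 2 Rr, 2 rr → 2 R_ : 2 rr (out of 4)
pod shape: Ii × ii → 2 Ii, 2 ii → 2 I_ : 2 ii (out of 4)
Looking for: round (R_) and inflated (I_)
P(round) = 2/4, P(inflated) = 2/4
P(both) = 2/4 × 2/4 = 4/16 = 1/4
Expected count = 1/4 × 1088 = 272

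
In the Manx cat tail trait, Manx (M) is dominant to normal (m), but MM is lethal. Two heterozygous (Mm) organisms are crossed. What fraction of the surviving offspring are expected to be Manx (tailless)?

Cross: Mm × Mm
Punnett square offspring (before lethality): 1 MM, 2 Mm, 1 mm
The MM genotype is lethal (embryos die); surviving offspring: 2 Mm, 1 mm
Manx (tailless): 2 out of 3
Probability: 2/3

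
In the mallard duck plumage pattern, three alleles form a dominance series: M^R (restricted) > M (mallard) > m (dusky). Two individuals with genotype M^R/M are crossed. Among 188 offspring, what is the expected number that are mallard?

Cross: M^R/M × M^R/M
Allele dominance: M^R > M > m
Offspring genotypes: 1 M^R/M^R, 2 M^R/M, 1 M/M
Phenotype counts: 3 restricted, 1 mallard
mallard: 1 out of 4 → fraction 1/4
Expected count = 1/4 × 188 = 47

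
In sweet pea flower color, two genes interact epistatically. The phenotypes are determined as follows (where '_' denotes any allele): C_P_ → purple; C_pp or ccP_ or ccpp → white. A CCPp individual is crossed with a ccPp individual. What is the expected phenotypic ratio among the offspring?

Cross: CCPp × ccPp — consider each gene separately:
C gene: CC × cc → 4 Cc → 4 C_ (out of 4)
P gene: Pp × Pp → 1 PP, 2 Pp, 1 pp → 3 P_ : 1 pp (out of 4)
Genotype classes (out of 4 × 4 = 16): C_P_ = 4×3 = 12; C_pp = 4×1 = 4
Apply the phenotype rules: C_P_ (12) → purple; C_pp (4) → white
Phenotype counts (out of 16): 12 purple, 4 white
Ratio: 3 purple : 1 white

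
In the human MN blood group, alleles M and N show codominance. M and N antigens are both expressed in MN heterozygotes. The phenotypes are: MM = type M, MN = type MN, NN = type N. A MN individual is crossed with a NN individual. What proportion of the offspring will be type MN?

Punnett square for MN × NN:
Offspring genotypes: 2 MN, 2 NN
Phenotype counts: 2 type MN, 2 type N
type MN: 2 out of 4
Probability: 2/4 = 1/2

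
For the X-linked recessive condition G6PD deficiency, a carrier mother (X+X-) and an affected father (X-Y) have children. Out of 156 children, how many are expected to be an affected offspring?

Cross: X+X- × X-Y
Offspring: 1 X+X-, 1 X+Y, 1 X-X-, 1 X-Y
Probability of an affected offspring: 2/4 = 1/2
Expected count = 1/2 × 156 = 78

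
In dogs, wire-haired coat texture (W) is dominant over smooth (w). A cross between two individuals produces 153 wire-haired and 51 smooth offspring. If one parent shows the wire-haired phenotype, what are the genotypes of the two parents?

Observed offspring: 153 wire-haired, 51 smooth
The observed ratio simplifies to 3:1. Smooth (ww) offspring appear, so each parent must contribute one w allele. The parent stated to show wire-haired carries W, so it is Ww. The other parent is then either Ww or ww: Ww × ww would give a 1:1 split, whereas Ww × Ww gives 3:1 — matching the data. So both parents are heterozygous (Ww × Ww).
Parent genotypes: Ww × Ww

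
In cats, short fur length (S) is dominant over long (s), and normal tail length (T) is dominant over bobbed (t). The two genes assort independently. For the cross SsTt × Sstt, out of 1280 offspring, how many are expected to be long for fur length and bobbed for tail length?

Dihybrid cross SsTt × Sstt — consider each gene separately:
fur length: Ss × Ss → 1 SS, 2 Ss, 1 ss → 3 S_ : 1 ss (out of 4)
tail length: Tt × tt → 2 Tt, 2 tt → 2 T_ : 2 tt (out of 4)
Looking for: long (ss) and bobbed (tt)
P(long) = 1/4, P(bobbed) = 2/4
P(both) = 1/4 × 2/4 = 2/16 = 1/8
Expected count = 1/8 × 1280 = 160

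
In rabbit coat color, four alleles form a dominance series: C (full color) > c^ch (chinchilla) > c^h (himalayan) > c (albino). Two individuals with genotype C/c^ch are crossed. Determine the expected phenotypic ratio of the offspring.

Cross: C/c^ch × C/c^ch
Allele dominance: C > c^ch > c^h > c
Offspring genotypes: 1 C/C, 2 C/c^ch, 1 c^ch/c^ch
Phenotype counts: 3 full color, 1 chinchilla
Ratio: 3 full color : 1 chinchilla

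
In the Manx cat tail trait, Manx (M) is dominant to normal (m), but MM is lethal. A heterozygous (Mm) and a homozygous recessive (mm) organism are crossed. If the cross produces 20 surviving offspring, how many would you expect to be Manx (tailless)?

Cross: Mm × mm
Punnett square offspring (before lethality): 2 Mm, 2 mm
No MM offspring are produced in this cross.
Manx (tailless): 2 out of 4 → fraction 1/2
Expected count = 1/2 × 20 = 10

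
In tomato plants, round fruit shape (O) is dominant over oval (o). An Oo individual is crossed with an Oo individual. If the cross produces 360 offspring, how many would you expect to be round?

Punnett square for Oo × Oo:
Offspring genotypes: 1 OO, 2 Oo, 1 oo
round: 3, oval: 1
round: 3 out of 4 → fraction 3/4
Expected count = 3/4 × 360 = 270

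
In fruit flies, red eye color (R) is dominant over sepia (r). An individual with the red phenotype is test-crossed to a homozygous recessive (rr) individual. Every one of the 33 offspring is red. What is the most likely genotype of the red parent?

Test cross: ? × rr
All offspring are red.
If the unknown parent were heterozygous (Rr), about half of 33 offspring would be sepia; none are. The unknown parent is most likely homozygous dominant (RR).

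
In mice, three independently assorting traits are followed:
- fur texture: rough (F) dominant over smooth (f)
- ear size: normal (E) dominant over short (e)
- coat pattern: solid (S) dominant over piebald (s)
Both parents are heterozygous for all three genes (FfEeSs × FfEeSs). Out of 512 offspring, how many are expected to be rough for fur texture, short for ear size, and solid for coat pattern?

Trihybrid cross: FfEeSs × FfEeSs
Each trait segregates independently with a 3:1 phenotypic ratio, so each gene contributes 3/4 (dominant) or 1/4 (recessive).
Target: rough (fur texture), short (ear size), solid (coat pattern)
Probability = product of independent per-trait probabilities
= 3/4 × 1/4 × 3/4 = 9/64
Expected count = 9/64 × 512 = 72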